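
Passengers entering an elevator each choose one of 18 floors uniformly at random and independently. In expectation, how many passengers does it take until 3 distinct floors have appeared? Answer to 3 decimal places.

3.184

Going from k to k+1 distinct takes a geometric number of passengers with mean 18/(18-k).
Sum over k = 0,...,2: E = 18/18 + 18/17 + 18/16 = 3.1838.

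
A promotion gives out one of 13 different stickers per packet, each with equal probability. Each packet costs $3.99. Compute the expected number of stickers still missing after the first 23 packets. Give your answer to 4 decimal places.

For each sticker, P(unseen after 23) = (12/13)^23 = 0.15866.
By linearity of expectation, E[unseen] = 13·(12/13)^23 = 2.06260.

2.0626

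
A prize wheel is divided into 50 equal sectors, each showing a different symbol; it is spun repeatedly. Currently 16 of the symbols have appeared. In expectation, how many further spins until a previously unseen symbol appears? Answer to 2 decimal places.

1.47

Each spin yields a new symbol with probability (50-16)/50 = 34/50, so the wait is geometric with mean 50/34.
E = 50/34 = 1.471.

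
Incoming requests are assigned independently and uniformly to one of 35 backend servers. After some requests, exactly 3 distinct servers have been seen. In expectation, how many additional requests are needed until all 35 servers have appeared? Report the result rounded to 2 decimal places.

142.05

With k distinct servers already seen, the next new one takes an expected 35/(35-k) requests.
Sum over k = 3,...,34: E = 35/32 + 35/31 + 35/30 + ... + 35/2 + 35/1 = 142.047.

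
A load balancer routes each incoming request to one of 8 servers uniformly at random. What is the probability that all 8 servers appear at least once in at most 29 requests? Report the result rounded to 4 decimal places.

By inclusion–exclusion over which servers are missing,
P(all seen) = Σ_{j=0}^{8} (-1)^j C(8,j)((8-j)/8)^29
= 1.00000 - 0.16647 + 0.00667 - 0.00007 + 0.00000 - 0.00000 + 0.00000 - 0.00000 + 0.00000
= 0.84013.

0.8401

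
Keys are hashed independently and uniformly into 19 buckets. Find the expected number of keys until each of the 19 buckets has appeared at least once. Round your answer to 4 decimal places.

67.4071

The wait to go from k to k+1 distinct buckets is geometric with mean 19/(19-k).
E[T] = 19/19 + 19/18 + 19/17 + ... + 19/2 + 19/1 = 19·H_{19}.
H_{19} = 3.54774, so E[T] = 67.40705.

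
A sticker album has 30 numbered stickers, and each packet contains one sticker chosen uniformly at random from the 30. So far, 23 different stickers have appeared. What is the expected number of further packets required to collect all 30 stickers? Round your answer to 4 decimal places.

77.7857

The wait to go from k to k+1 distinct stickers is geometric with mean 30/(30-k).
Sum over k = 23,...,29: E = 30/7 + 30/6 + 30/5 + ... + 30/2 + 30/1 = 77.78571.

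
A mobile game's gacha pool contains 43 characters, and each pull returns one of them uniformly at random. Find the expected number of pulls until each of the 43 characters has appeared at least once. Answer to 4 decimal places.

187.0499

Split into phases: going from k distinct to k+1 distinct takes on average 43/(43-k) pulls.
E[T] = 43/43 + 43/42 + 43/41 + ... + 43/2 + 43/1 = 43·H_{43}.
H_{43} = 4.35000, so E[T] = 187.04994.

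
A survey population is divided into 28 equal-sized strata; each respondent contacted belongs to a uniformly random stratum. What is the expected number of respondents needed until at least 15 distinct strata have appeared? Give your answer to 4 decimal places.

Going from k to k+1 distinct takes a geometric number of respondents with mean 28/(28-k).
Sum over k = 0,...,14: E = 28/28 + 28/27 + 28/26 + ... + 28/15 + 28/14 = 20.91704.

20.9170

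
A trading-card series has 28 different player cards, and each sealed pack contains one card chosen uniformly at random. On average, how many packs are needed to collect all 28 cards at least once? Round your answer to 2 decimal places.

109.96

After k distinct cards have appeared, the next pack gives a new one with probability (28-k)/28, so the expected wait for the (k+1)-th is 28/(28-k).
E[T] = 28/28 + 28/27 + 28/26 + ... + 28/2 + 28/1 = 28·H_{28}.
H_{28} = 3.927, so E[T] = 109.961.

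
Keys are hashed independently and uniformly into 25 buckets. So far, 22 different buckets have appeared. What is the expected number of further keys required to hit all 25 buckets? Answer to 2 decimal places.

45.83

With k distinct buckets already seen, the next new one takes an expected 25/(25-k) keys.
Sum over k = 22,...,24: E = 25/3 + 25/2 + 25/1 = 45.833.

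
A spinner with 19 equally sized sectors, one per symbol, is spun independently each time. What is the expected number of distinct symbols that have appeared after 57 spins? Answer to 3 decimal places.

For each symbol, P(seen in 57 spins) = 1 - (18/19)^57 = 0.9541.
By linearity of expectation, E[distinct seen] = 19·(1 - (18/19)^57) = 18.1284.

18.128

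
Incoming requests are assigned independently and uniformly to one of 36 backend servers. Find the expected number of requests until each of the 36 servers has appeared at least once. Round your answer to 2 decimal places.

150.28

The wait to go from k to k+1 distinct servers is geometric with mean 36/(36-k).
E[T] = 36/36 + 36/35 + 36/34 + ... + 36/2 + 36/1 = 36·H_{36}.
H_{36} = 4.175, so E[T] = 150.284.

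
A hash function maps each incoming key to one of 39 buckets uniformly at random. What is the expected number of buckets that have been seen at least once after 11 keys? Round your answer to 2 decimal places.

For each bucket, P(seen in 11 keys) = 1 - (38/39)^11 = 0.249.
By linearity of expectation, E[distinct seen] = 39·(1 - (38/39)^11) = 9.693.

9.69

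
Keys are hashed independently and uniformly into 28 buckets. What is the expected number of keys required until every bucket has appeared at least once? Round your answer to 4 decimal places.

109.9608

Split into phases: going from k distinct to k+1 distinct takes on average 28/(28-k) keys.
E[T] = 28/28 + 28/27 + 28/26 + ... + 28/2 + 28/1 = 28·H_{28}.
H_{28} = 3.92717, so E[T] = 109.96079.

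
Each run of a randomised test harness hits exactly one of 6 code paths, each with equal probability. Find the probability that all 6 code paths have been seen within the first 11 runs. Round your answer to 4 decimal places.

By inclusion–exclusion over which code paths are missing,
P(all seen) = Σ_{j=0}^{6} (-1)^j C(6,j)((6-j)/6)^11
= 1.00000 - 0.80753 + 0.17342 - 0.00977 + 0.00008 - 0.00000 + 0.00000
= 0.35621.

0.3562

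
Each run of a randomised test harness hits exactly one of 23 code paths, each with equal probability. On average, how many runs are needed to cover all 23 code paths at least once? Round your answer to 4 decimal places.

After k distinct code paths have appeared, the next run gives a new one with probability (23-k)/23, so the expected wait for the (k+1)-th is 23/(23-k).
E[T] = 23/23 + 23/22 + 23/21 + ... + 23/2 + 23/1 = 23·H_{23}.
H_{23} = 3.73429, so E[T] = 85.88870.

85.8887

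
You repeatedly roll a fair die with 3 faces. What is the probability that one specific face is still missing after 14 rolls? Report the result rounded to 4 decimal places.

0.0034

Each roll misses the fixed face with probability (3-1)/3 = 2/3, independently.
P(still missing after 14) = (2/3)^14 = 0.00343.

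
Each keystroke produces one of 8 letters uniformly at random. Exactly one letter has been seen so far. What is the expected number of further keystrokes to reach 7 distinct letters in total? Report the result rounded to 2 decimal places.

12.74

From k distinct to k+1 distinct takes on average 8/(8-k) keystrokes.
Sum over k = 1,...,6: E = 8/7 + 8/6 + 8/5 + 8/4 + 8/3 + 8/2 = 12.743.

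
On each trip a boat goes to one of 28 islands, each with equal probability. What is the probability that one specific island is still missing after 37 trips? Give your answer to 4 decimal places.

0.2604

Each trip misses the fixed island with probability (28-1)/28 = 27/28, independently.
P(still missing after 37) = (27/28)^37 = 0.26038.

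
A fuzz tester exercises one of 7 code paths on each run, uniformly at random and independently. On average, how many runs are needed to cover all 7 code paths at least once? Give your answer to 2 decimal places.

The wait to go from k to k+1 distinct code paths is geometric with mean 7/(7-k).
E[T] = 7/7 + 7/6 + 7/5 + ... + 7/2 + 7/1 = 7·H_{7}.
H_{7} = 2.593, so E[T] = 18.150.

18.15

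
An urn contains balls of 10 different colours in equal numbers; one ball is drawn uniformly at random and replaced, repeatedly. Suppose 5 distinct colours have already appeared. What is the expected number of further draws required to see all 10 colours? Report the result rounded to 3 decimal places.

The wait to go from k to k+1 distinct colours is geometric with mean 10/(10-k).
Sum over k = 5,...,9: E = 10/5 + 10/4 + 10/3 + 10/2 + 10/1 = 22.8333.

22.833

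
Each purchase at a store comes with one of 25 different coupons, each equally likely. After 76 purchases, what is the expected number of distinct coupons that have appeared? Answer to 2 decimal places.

For each coupon, P(seen in 76 purchases) = 1 - (24/25)^76 = 0.955.
By linearity of expectation, E[distinct seen] = 25·(1 - (24/25)^76) = 23.877.

23.88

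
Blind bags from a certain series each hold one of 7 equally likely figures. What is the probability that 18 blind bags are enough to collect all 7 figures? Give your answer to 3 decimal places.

0.611

By inclusion–exclusion over which figures are missing,
P(all seen) = Σ_{j=0}^{7} (-1)^j C(7,j)((7-j)/7)^18
= 1.0000 - 0.4366 + 0.0492 - 0.0015 + 0.0000 - 0.0000 + 0.0000 - 0.0000
= 0.6112.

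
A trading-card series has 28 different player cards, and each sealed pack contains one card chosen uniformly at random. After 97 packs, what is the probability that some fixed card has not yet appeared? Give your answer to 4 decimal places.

0.0294

On each pack the fixed card fails to appear with probability 27/28.
P(still missing after 97) = (27/28)^97 = 0.02937.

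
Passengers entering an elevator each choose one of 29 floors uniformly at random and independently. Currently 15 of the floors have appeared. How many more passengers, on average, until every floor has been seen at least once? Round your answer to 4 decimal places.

The wait to go from k to k+1 distinct floors is geometric with mean 29/(29-k).
Sum over k = 15,...,28: E = 29/14 + 29/13 + 29/12 + ... + 29/2 + 29/1 = 94.29531.

94.2953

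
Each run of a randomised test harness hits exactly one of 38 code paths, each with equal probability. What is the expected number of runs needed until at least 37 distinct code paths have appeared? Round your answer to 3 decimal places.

With k distinct code paths already seen, the next new one arrives after an expected 38/(38-k) runs.
Sum over k = 0,...,36: E = 38/38 + 38/37 + 38/36 + ... + 38/3 + 38/2 = 122.6603.

122.660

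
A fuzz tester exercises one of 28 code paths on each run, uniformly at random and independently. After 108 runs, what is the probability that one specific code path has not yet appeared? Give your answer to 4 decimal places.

On each run the fixed code path fails to appear with probability 27/28.
P(still missing after 108) = (27/28)^108 = 0.01969.

0.0197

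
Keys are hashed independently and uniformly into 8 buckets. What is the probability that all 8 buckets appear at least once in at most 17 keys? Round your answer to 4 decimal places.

Let A_i be the event that bucket i is missing after 17 keys. By inclusion–exclusion on the A_i,
P(all seen) = Σ_{j=0}^{8} (-1)^j C(8,j)((8-j)/8)^17
= 1.00000 - 0.82647 + 0.21047 - 0.01897 + 0.00053 - 0.00000 + 0.00000 - 0.00000 + 0.00000
= 0.36556.

0.3656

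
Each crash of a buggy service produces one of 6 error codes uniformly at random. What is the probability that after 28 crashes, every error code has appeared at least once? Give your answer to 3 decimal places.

0.964

By inclusion–exclusion over which error codes are missing,
P(all seen) = Σ_{j=0}^{6} (-1)^j C(6,j)((6-j)/6)^28
= 1.0000 - 0.0364 + 0.0002 - 0.0000 + 0.0000 - 0.0000 + 0.0000
= 0.9638.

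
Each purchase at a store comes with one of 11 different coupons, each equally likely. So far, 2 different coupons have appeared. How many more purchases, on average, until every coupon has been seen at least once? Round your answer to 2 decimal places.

From k distinct to k+1 distinct takes on average 11/(11-k) purchases.
Sum over k = 2,...,10: E = 11/9 + 11/8 + 11/7 + ... + 11/2 + 11/1 = 31.119.

31.12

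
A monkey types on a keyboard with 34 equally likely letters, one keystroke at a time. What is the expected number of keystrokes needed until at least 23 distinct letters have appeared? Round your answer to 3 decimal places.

37.343

With k distinct letters already seen, the next new one arrives after an expected 34/(34-k) keystrokes.
Sum over k = 0,...,22: E = 34/34 + 34/33 + 34/32 + ... + 34/13 + 34/12 = 37.3433.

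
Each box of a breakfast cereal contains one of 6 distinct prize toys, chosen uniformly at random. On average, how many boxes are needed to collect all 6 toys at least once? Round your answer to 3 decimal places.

The wait to go from k to k+1 distinct toys is geometric with mean 6/(6-k).
E[T] = 6/6 + 6/5 + 6/4 + 6/3 + 6/2 + 6/1 = 6·H_{6}.
H_{6} = 2.4500, so E[T] = 14.7000.

14.700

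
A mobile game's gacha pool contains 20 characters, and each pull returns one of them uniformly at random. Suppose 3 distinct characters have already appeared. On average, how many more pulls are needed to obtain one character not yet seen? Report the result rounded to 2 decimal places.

Each pull yields a new character with probability (20-3)/20 = 17/20, so the wait is geometric with mean 20/17.
E = 20/17 = 1.176.

1.18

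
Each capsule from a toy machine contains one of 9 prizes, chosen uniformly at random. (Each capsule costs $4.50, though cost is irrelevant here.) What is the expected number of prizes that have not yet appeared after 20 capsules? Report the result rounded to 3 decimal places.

0.853

For each prize, P(unseen after 20) = (8/9)^20 = 0.0948.
By linearity of expectation, E[unseen] = 9·(8/9)^20 = 0.8535.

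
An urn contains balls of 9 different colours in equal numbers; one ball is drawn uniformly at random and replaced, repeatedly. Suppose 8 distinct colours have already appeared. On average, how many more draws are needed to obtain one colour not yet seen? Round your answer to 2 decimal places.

Each draw yields a new colour with probability (9-8)/9 = 1/9, so the wait is geometric with mean 9/1.
E = 9/1 = 9.000.

9.00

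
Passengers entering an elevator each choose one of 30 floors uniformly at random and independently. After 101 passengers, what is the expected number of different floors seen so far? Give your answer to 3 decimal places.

For each floor, P(seen in 101 passengers) = 1 - (29/30)^101 = 0.9674.
By linearity of expectation, E[distinct seen] = 30·(1 - (29/30)^101) = 29.0226.

29.023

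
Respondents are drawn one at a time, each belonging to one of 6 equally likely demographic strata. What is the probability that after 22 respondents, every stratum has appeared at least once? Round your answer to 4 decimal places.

0.8933

By inclusion–exclusion over which strata are missing,
P(all seen) = Σ_{j=0}^{6} (-1)^j C(6,j)((6-j)/6)^22
= 1.00000 - 0.10868 + 0.00200 - 0.00000 + 0.00000 - 0.00000 + 0.00000
= 0.89332.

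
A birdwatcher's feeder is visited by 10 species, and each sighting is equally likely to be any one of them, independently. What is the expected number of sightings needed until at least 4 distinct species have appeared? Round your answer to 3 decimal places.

4.790

With k distinct species already seen, the next new one arrives after an expected 10/(10-k) sightings.
Sum over k = 0,...,3: E = 10/10 + 10/9 + 10/8 + 10/7 = 4.7897.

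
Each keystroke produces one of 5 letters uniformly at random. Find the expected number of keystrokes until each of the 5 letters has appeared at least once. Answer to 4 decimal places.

The wait to go from k to k+1 distinct letters is geometric with mean 5/(5-k).
E[T] = 5/5 + 5/4 + 5/3 + 5/2 + 5/1 = 5·H_{5}.
H_{5} = 2.28333, so E[T] = 11.41667.

11.4167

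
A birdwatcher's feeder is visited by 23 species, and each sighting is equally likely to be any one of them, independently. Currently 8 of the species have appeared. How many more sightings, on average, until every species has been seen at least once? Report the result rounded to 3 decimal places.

With k distinct species already seen, the next new one takes an expected 23/(23-k) sightings.
Sum over k = 8,...,22: E = 23/15 + 23/14 + 23/13 + ... + 23/2 + 23/1 = 76.3193.

76.319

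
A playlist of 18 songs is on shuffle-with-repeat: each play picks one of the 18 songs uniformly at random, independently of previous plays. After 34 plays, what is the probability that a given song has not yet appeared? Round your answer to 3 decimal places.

0.143

On each play the fixed song fails to appear with probability 17/18.
P(still missing after 34) = (17/18)^34 = 0.1432.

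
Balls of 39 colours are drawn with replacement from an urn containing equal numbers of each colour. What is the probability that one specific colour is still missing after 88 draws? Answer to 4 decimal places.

Each draw misses the fixed colour with probability (39-1)/39 = 38/39, independently.
P(still missing after 88) = (38/39)^88 = 0.10169.

0.1017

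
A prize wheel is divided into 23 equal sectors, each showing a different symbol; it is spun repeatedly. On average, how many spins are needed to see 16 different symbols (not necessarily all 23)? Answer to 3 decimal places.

26.253

Going from k to k+1 distinct takes a geometric number of spins with mean 23/(23-k).
Sum over k = 0,...,15: E = 23/23 + 23/22 + 23/21 + ... + 23/9 + 23/8 = 26.2530.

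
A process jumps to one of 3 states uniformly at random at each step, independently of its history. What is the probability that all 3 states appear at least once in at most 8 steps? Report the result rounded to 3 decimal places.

Let A_i be the event that state i is missing after 8 steps. By inclusion–exclusion on the A_i,
P(all seen) = Σ_{j=0}^{3} (-1)^j C(3,j)((3-j)/3)^8
= 1.0000 - 0.1171 + 0.0005 - 0.0000
= 0.8834.

0.883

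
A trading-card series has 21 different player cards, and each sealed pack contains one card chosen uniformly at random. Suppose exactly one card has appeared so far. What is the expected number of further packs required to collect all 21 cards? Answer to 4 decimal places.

The wait to go from k to k+1 distinct cards is geometric with mean 21/(21-k).
Sum over k = 1,...,20: E = 21/20 + 21/19 + 21/18 + ... + 21/2 + 21/1 = 75.55253.

75.5525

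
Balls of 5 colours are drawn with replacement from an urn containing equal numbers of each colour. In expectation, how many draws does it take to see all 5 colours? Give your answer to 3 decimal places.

11.417

After k distinct colours have appeared, the next draw gives a new one with probability (5-k)/5, so the expected wait for the (k+1)-th is 5/(5-k).
E[T] = 5/5 + 5/4 + 5/3 + 5/2 + 5/1 = 5·H_{5}.
H_{5} = 2.2833, so E[T] = 11.4167.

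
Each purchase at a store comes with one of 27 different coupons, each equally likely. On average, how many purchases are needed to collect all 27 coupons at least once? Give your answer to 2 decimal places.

105.07

The wait to go from k to k+1 distinct coupons is geometric with mean 27/(27-k).
E[T] = 27/27 + 27/26 + 27/25 + ... + 27/2 + 27/1 = 27·H_{27}.
H_{27} = 3.891, so E[T] = 105.069.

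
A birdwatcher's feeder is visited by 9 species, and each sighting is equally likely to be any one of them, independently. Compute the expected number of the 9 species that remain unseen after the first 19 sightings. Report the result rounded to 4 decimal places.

For each species, P(unseen after 19) = (8/9)^19 = 0.10668.
By linearity of expectation, E[unseen] = 9·(8/9)^19 = 0.96016.

0.9602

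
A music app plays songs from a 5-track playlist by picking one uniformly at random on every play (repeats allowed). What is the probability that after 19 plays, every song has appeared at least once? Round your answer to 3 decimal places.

By inclusion–exclusion over which songs are missing,
P(all seen) = Σ_{j=0}^{5} (-1)^j C(5,j)((5-j)/5)^19
= 1.0000 - 0.0721 + 0.0006 - 0.0000 + 0.0000 - 0.0000
= 0.9286.

0.929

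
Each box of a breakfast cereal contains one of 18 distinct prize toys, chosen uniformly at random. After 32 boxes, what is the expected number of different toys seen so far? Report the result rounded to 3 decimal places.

For each toy, P(seen in 32 boxes) = 1 - (17/18)^32 = 0.8394.
By linearity of expectation, E[distinct seen] = 18·(1 - (17/18)^32) = 15.1099.

15.110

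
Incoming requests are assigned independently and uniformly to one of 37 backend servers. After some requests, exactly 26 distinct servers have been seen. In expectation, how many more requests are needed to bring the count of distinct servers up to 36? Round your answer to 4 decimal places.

74.7355

From k distinct to k+1 distinct takes on average 37/(37-k) requests.
Sum over k = 26,...,35: E = 37/11 + 37/10 + 37/9 + ... + 37/3 + 37/2 = 74.73546.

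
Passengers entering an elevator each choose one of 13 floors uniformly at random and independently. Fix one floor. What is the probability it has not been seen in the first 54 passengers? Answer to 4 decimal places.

On each passenger the fixed floor fails to appear with probability 12/13.
P(still missing after 54) = (12/13)^54 = 0.01327.

0.0133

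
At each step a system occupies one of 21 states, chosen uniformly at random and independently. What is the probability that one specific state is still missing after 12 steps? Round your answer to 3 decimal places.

0.557

On each step the fixed state fails to appear with probability 20/21.
P(still missing after 12) = (20/21)^12 = 0.5568.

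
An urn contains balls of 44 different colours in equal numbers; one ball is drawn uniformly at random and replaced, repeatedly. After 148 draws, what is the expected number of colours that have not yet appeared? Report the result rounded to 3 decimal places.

For each colour, P(unseen after 148) = (43/44)^148 = 0.0333.
By linearity of expectation, E[unseen] = 44·(43/44)^148 = 1.4648.

1.465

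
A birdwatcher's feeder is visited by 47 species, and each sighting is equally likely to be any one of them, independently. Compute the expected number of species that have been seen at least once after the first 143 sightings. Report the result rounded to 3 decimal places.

For each species, P(seen in 143 sightings) = 1 - (46/47)^143 = 0.9538.
By linearity of expectation, E[distinct seen] = 47·(1 - (46/47)^143) = 44.8299.

44.830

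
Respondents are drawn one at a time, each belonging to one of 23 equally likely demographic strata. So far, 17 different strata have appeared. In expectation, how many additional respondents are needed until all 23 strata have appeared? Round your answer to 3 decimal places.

56.350

The wait to go from k to k+1 distinct strata is geometric with mean 23/(23-k).
Sum over k = 17,...,22: E = 23/6 + 23/5 + 23/4 + 23/3 + 23/2 + 23/1 = 56.3500.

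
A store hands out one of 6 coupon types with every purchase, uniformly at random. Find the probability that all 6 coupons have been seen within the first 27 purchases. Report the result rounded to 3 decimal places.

0.957

By inclusion–exclusion over which coupons are missing,
P(all seen) = Σ_{j=0}^{6} (-1)^j C(6,j)((6-j)/6)^27
= 1.0000 - 0.0437 + 0.0003 - 0.0000 + 0.0000 - 0.0000 + 0.0000
= 0.9566.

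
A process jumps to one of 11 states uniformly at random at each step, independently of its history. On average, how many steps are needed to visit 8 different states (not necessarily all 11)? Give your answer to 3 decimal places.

13.052

With k distinct states already seen, the next new one arrives after an expected 11/(11-k) steps.
Sum over k = 0,...,7: E = 11/11 + 11/10 + 11/9 + ... + 11/5 + 11/4 = 13.0520.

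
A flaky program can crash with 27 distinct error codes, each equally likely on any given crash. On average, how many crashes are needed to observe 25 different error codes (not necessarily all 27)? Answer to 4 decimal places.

Going from k to k+1 distinct takes a geometric number of crashes with mean 27/(27-k).
Sum over k = 0,...,24: E = 27/27 + 27/26 + 27/25 + ... + 27/4 + 27/3 = 64.56933.

64.5693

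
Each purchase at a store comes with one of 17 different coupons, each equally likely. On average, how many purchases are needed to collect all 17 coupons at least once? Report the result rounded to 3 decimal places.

58.472

After k distinct coupons have appeared, the next purchase gives a new one with probability (17-k)/17, so the expected wait for the (k+1)-th is 17/(17-k).
E[T] = 17/17 + 17/16 + 17/15 + ... + 17/2 + 17/1 = 17·H_{17}.
H_{17} = 3.4396, so E[T] = 58.4724.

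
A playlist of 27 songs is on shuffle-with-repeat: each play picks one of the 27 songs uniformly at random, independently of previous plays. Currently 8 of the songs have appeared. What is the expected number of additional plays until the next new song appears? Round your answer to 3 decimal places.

The number of plays until the next new song is geometric with success probability 19/27, so its mean is 27/19.
E = 27/19 = 1.4211.

1.421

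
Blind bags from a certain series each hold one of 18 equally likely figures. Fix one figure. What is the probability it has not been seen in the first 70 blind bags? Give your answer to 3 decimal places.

0.018

On each blind bag the fixed figure fails to appear with probability 17/18.
P(still missing after 70) = (17/18)^70 = 0.0183.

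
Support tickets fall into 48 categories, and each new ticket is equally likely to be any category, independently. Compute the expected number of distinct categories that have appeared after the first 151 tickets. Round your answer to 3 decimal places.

46.002

For each category, P(seen in 151 tickets) = 1 - (47/48)^151 = 0.9584.
By linearity of expectation, E[distinct seen] = 48·(1 - (47/48)^151) = 46.0020.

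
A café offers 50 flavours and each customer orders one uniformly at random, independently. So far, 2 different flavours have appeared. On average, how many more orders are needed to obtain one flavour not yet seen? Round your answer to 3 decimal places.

1.042

Each order yields a new flavour with probability (50-2)/50 = 48/50, so the wait is geometric with mean 50/48.
E = 50/48 = 1.0417.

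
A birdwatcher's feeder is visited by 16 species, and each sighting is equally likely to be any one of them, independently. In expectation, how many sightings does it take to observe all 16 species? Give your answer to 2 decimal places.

54.09

Split into phases: going from k distinct to k+1 distinct takes on average 16/(16-k) sightings.
E[T] = 16/16 + 16/15 + 16/14 + ... + 16/2 + 16/1 = 16·H_{16}.
H_{16} = 3.381, so E[T] = 54.092.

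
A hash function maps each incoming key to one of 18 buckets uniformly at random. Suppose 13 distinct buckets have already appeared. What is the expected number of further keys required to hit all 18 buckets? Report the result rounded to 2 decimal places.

41.10

With k distinct buckets already seen, the next new one takes an expected 18/(18-k) keys.
Sum over k = 13,...,17: E = 18/5 + 18/4 + 18/3 + 18/2 + 18/1 = 41.100.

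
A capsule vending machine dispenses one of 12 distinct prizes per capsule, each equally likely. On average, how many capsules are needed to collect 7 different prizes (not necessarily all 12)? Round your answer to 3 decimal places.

With k distinct prizes already seen, the next new one arrives after an expected 12/(12-k) capsules.
Sum over k = 0,...,6: E = 12/12 + 12/11 + 12/10 + ... + 12/7 + 12/6 = 9.8385.

9.839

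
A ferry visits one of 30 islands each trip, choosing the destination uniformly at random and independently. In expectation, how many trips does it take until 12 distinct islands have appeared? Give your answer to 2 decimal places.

Going from k to k+1 distinct takes a geometric number of trips with mean 30/(30-k).
Sum over k = 0,...,11: E = 30/30 + 30/29 + 30/28 + ... + 30/20 + 30/19 = 14.996.

15.00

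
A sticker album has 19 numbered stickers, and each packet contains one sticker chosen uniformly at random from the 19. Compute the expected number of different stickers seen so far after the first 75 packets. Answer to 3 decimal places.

For each sticker, P(seen in 75 packets) = 1 - (18/19)^75 = 0.9827.
By linearity of expectation, E[distinct seen] = 19·(1 - (18/19)^75) = 18.6706.

18.671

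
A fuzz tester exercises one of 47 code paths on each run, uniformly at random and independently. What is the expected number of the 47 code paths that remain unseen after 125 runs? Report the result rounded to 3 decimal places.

For each code path, P(unseen after 125) = (46/47)^125 = 0.0680.
By linearity of expectation, E[unseen] = 47·(46/47)^125 = 3.1959.

3.196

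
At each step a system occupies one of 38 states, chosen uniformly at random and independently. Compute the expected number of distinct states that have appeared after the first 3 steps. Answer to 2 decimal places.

2.92

For each state, P(seen in 3 steps) = 1 - (37/38)^3 = 0.077.
By linearity of expectation, E[distinct seen] = 38·(1 - (37/38)^3) = 2.922.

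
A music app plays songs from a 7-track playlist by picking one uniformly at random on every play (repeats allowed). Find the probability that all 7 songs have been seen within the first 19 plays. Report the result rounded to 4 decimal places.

Let A_i be the event that song i is missing after 19 plays. By inclusion–exclusion on the A_i,
P(all seen) = Σ_{j=0}^{7} (-1)^j C(7,j)((7-j)/7)^19
= 1.00000 - 0.37420 + 0.03514 - 0.00084 + 0.00000 - 0.00000 + 0.00000 - 0.00000
= 0.66009.

0.6601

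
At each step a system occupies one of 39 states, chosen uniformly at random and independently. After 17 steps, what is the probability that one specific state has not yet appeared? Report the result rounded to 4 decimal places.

Each step misses the fixed state with probability (39-1)/39 = 38/39, independently.
P(still missing after 17) = (38/39)^17 = 0.64302.

0.6430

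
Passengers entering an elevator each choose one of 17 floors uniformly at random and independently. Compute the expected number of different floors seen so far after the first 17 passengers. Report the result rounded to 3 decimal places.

For each floor, P(seen in 17 passengers) = 1 - (16/17)^17 = 0.6432.
By linearity of expectation, E[distinct seen] = 17·(1 - (16/17)^17) = 10.9346.

10.935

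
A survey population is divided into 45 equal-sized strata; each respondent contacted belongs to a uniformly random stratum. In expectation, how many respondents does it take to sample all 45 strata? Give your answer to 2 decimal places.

197.77

After k distinct strata have appeared, the next respondent gives a new one with probability (45-k)/45, so the expected wait for the (k+1)-th is 45/(45-k).
E[T] = 45/45 + 45/44 + 45/43 + ... + 45/2 + 45/1 = 45·H_{45}.
H_{45} = 4.395, so E[T] = 197.773.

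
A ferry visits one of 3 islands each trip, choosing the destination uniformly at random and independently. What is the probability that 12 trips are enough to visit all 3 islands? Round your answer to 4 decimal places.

Let A_i be the event that island i is missing after 12 trips. By inclusion–exclusion on the A_i,
P(all seen) = Σ_{j=0}^{3} (-1)^j C(3,j)((3-j)/3)^12
= 1.00000 - 0.02312 + 0.00001 - 0.00000
= 0.97688.

0.9769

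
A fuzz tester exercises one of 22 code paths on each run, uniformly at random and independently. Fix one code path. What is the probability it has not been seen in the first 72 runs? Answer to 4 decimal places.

0.0351

Each run misses the fixed code path with probability (22-1)/22 = 21/22, independently.
P(still missing after 72) = (21/22)^72 = 0.03510.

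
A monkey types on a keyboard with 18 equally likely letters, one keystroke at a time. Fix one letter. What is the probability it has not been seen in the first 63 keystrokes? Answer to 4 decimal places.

0.0273

On each keystroke the fixed letter fails to appear with probability 17/18.
P(still missing after 63) = (17/18)^63 = 0.02730.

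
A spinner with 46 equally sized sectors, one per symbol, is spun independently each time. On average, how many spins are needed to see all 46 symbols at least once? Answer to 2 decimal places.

Split into phases: going from k distinct to k+1 distinct takes on average 46/(46-k) spins.
E[T] = 46/46 + 46/45 + 46/44 + ... + 46/2 + 46/1 = 46·H_{46}.
H_{46} = 4.417, so E[T] = 203.168.

203.17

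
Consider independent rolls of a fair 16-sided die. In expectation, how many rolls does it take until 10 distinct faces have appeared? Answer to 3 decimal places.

Going from k to k+1 distinct takes a geometric number of rolls with mean 16/(16-k).
Sum over k = 0,...,9: E = 16/16 + 16/15 + 16/14 + ... + 16/8 + 16/7 = 14.8917.

14.892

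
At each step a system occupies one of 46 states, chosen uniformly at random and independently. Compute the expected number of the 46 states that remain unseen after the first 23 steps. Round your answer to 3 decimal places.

27.747

For each state, P(unseen after 23) = (45/46)^23 = 0.6032.
By linearity of expectation, E[unseen] = 46·(45/46)^23 = 27.7470.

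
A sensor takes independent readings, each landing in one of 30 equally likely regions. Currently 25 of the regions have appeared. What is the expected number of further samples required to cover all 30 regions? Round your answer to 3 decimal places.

From k distinct to k+1 distinct takes on average 30/(30-k) samples.
Sum over k = 25,...,29: E = 30/5 + 30/4 + 30/3 + 30/2 + 30/1 = 68.5000.

68.500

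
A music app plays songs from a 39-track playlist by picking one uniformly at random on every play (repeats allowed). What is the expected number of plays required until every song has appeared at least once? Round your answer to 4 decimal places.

165.8882

The wait to go from k to k+1 distinct songs is geometric with mean 39/(39-k).
E[T] = 39/39 + 39/38 + 39/37 + ... + 39/2 + 39/1 = 39·H_{39}.
H_{39} = 4.25354, so E[T] = 165.88818.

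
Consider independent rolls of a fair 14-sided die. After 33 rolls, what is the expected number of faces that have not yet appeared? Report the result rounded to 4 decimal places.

1.2135

For each face, P(unseen after 33) = (13/14)^33 = 0.08668.
By linearity of expectation, E[unseen] = 14·(13/14)^33 = 1.21348.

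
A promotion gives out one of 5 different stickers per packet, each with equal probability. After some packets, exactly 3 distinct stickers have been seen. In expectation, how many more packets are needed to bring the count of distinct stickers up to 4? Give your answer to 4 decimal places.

2.5000

From k distinct to k+1 distinct takes on average 5/(5-k) packets.
Only the k = 3 term is needed: E = 5/2 = 2.50000.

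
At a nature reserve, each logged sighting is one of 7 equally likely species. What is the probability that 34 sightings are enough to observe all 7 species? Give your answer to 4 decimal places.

0.9632

Let A_i be the event that species i is missing after 34 sightings. By inclusion–exclusion on the A_i,
P(all seen) = Σ_{j=0}^{7} (-1)^j C(7,j)((7-j)/7)^34
= 1.00000 - 0.03706 + 0.00023 - 0.00000 + 0.00000 - 0.00000 + 0.00000 - 0.00000
= 0.96317.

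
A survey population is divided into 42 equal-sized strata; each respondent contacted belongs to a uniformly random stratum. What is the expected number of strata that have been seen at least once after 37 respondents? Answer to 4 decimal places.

For each stratum, P(seen in 37 respondents) = 1 - (41/42)^37 = 0.59000.
By linearity of expectation, E[distinct seen] = 42·(1 - (41/42)^37) = 24.78019.

24.7802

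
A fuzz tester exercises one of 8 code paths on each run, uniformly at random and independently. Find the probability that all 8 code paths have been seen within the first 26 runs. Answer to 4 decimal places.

0.7670

By inclusion–exclusion over which code paths are missing,
P(all seen) = Σ_{j=0}^{8} (-1)^j C(8,j)((8-j)/8)^26
= 1.00000 - 0.24848 + 0.01580 - 0.00028 + 0.00000 - 0.00000 + 0.00000 - 0.00000 + 0.00000
= 0.76704.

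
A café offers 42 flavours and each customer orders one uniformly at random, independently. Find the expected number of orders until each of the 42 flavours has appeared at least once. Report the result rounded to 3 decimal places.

The wait to go from k to k+1 distinct flavours is geometric with mean 42/(42-k).
E[T] = 42/42 + 42/41 + 42/40 + ... + 42/2 + 42/1 = 42·H_{42}.
H_{42} = 4.3267, so E[T] = 181.7232.

181.723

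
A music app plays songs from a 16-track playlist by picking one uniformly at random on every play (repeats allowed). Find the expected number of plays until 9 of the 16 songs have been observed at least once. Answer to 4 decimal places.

12.6059

Going from k to k+1 distinct takes a geometric number of plays with mean 16/(16-k).
Sum over k = 0,...,8: E = 16/16 + 16/15 + 16/14 + ... + 16/9 + 16/8 = 12.60595.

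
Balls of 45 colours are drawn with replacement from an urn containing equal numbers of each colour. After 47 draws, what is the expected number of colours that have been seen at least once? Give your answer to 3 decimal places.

For each colour, P(seen in 47 draws) = 1 - (44/45)^47 = 0.6522.
By linearity of expectation, E[distinct seen] = 45·(1 - (44/45)^47) = 29.3505.

29.351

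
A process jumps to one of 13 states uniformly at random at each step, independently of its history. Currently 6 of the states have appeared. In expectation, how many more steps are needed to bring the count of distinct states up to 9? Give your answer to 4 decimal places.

From k distinct to k+1 distinct takes on average 13/(13-k) steps.
Sum over k = 6,...,8: E = 13/7 + 13/6 + 13/5 = 6.62381.

6.6238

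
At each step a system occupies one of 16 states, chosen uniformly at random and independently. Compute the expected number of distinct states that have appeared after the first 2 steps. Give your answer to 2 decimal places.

For each state, P(seen in 2 steps) = 1 - (15/16)^2 = 0.121.
By linearity of expectation, E[distinct seen] = 16·(1 - (15/16)^2) = 1.938.

1.94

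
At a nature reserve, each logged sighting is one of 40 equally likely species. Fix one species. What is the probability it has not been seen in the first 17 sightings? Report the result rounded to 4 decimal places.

Each sighting misses the fixed species with probability (40-1)/40 = 39/40, independently.
P(still missing after 17) = (39/40)^17 = 0.65025.

0.6502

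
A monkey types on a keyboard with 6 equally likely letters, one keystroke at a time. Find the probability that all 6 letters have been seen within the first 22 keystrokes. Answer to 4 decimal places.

0.8933

Let A_i be the event that letter i is missing after 22 keystrokes. By inclusion–exclusion on the A_i,
P(all seen) = Σ_{j=0}^{6} (-1)^j C(6,j)((6-j)/6)^22
= 1.00000 - 0.10868 + 0.00200 - 0.00000 + 0.00000 - 0.00000 + 0.00000
= 0.89332.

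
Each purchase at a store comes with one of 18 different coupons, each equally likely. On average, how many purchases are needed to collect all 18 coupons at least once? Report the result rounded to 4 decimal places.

62.9119

Split into phases: going from k distinct to k+1 distinct takes on average 18/(18-k) purchases.
E[T] = 18/18 + 18/17 + 18/16 + ... + 18/2 + 18/1 = 18·H_{18}.
H_{18} = 3.49511, so E[T] = 62.91195.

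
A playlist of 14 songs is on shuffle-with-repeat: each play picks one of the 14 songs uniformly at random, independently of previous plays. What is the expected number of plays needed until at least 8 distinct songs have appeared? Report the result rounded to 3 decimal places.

11.222

Going from k to k+1 distinct takes a geometric number of plays with mean 14/(14-k).
Sum over k = 0,...,7: E = 14/14 + 14/13 + 14/12 + ... + 14/8 + 14/7 = 11.2219.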